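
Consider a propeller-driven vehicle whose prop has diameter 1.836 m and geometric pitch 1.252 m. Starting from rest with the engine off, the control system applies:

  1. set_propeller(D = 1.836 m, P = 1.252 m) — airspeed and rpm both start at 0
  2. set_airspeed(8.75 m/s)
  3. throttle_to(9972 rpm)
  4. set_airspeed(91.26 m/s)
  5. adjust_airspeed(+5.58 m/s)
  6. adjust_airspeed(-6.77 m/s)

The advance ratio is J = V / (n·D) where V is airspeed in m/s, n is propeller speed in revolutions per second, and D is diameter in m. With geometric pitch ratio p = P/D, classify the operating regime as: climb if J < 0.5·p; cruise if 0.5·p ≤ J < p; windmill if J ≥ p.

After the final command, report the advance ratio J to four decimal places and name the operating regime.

J = 0.2952, regime = climb

set_propeller: D = 1.836 m, P = 1.252 m (p = P/D = 0.681917); state ← (V=0, rpm=0)
set_airspeed(8.75): V ← 8.75 m/s
throttle_to(9972): rpm ← 9972
set_airspeed(91.26): V ← 91.26 m/s
adjust_airspeed(+5.58): V ← 91.26 +5.58 = 96.84 m/s
adjust_airspeed(-6.77): V ← 96.84 -6.77 = 90.07 m/s
final state: V = 90.07 m/s, rpm = 9972 → n = rpm/60 = 166.200000 rev/s
J = V / (n·D) = 90.07 / (166.200000 × 1.836) = 0.295173
regime bands: climb J<0.3410 | cruise [0.3410, 0.6819) | windmill J≥0.6819
J = 0.2952 → climb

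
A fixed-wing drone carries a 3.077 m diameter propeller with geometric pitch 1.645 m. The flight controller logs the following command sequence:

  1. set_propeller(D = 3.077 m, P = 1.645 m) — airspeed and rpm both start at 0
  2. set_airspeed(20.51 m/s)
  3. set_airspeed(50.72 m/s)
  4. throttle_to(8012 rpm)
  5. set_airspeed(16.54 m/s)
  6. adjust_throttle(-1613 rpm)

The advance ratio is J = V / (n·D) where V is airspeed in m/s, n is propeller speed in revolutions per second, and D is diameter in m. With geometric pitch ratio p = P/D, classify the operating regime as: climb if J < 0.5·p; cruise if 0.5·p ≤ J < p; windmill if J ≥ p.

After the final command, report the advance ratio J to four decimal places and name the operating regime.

set_propeller: D = 3.077 m, P = 1.645 m (p = P/D = 0.534612); state ← (V=0, rpm=0)
set_airspeed(20.51): V ← 20.51 m/s
set_airspeed(50.72): V ← 50.72 m/s
throttle_to(8012): rpm ← 8012
set_airspeed(16.54): V ← 16.54 m/s
adjust_throttle(-1613): rpm ← 8012 -1613 = 6399
final state: V = 16.54 m/s, rpm = 6399 → n = rpm/60 = 106.650000 rev/s
J = V / (n·D) = 16.54 / (106.650000 × 3.077) = 0.050402
regime bands: climb J<0.2673 | cruise [0.2673, 0.5346) | windmill J≥0.5346
J = 0.0504 → climb

J = 0.0504, regime = climb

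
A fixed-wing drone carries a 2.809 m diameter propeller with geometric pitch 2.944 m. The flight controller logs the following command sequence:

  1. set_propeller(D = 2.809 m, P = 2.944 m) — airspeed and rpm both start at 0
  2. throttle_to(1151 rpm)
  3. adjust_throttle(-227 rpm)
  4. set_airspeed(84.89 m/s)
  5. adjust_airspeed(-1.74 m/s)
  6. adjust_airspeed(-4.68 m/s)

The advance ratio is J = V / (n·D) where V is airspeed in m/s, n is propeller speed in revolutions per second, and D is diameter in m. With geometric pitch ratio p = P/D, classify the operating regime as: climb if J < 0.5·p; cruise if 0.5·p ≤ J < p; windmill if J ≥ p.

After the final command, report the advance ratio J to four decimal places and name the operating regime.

set_propeller: D = 2.809 m, P = 2.944 m (p = P/D = 1.048060); state ← (V=0, rpm=0)
throttle_to(1151): rpm ← 1151
adjust_throttle(-227): rpm ← 1151 -227 = 924
set_airspeed(84.89): V ← 84.89 m/s
adjust_airspeed(-1.74): V ← 84.89 -1.74 = 83.15 m/s
adjust_airspeed(-4.68): V ← 83.15 -4.68 = 78.47 m/s
final state: V = 78.47 m/s, rpm = 924 → n = rpm/60 = 15.400000 rev/s
J = V / (n·D) = 78.47 / (15.400000 × 2.809) = 1.813975
regime bands: climb J<0.5240 | cruise [0.5240, 1.0481) | windmill J≥1.0481
J = 1.8140 → windmill

J = 1.8140, regime = windmill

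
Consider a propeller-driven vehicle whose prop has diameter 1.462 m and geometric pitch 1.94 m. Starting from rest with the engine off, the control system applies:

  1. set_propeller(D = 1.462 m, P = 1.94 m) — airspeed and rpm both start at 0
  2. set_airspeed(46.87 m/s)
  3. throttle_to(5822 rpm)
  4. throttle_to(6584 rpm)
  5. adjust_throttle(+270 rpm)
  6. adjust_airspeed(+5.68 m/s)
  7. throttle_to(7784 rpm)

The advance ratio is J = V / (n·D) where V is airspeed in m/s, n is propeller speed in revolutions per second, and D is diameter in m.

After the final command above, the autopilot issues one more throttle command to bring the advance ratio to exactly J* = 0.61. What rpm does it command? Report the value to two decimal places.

rpm = 3535.47

set_propeller: D = 1.462 m, P = 1.94 m (p = P/D = 1.326949); state ← (V=0, rpm=0)
set_airspeed(46.87): V ← 46.87 m/s
throttle_to(5822): rpm ← 5822
throttle_to(6584): rpm ← 6584
adjust_throttle(+270): rpm ← 6584 +270 = 6854
adjust_airspeed(+5.68): V ← 46.87 +5.68 = 52.55 m/s
throttle_to(7784): rpm ← 7784
final state: V = 52.55 m/s, rpm = 7784 → n = rpm/60 = 129.733333 rev/s
target J* = 0.61; solve J* = V/(n·D) for n: n = V/(J*·D) = 52.55/(0.61 × 1.462) = 58.924447 rev/s
rpm = 60·n = 3535.466798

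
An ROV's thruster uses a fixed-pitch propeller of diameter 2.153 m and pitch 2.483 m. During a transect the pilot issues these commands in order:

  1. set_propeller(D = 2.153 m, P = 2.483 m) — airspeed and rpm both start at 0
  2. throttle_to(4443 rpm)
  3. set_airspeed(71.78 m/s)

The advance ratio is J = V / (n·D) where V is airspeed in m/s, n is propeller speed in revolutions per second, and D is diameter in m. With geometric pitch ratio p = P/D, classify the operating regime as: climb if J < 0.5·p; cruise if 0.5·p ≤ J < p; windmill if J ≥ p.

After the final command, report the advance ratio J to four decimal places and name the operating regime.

J = 0.4502, regime = climb

set_propeller: D = 2.153 m, P = 2.483 m (p = P/D = 1.153275); state ← (V=0, rpm=0)
throttle_to(4443): rpm ← 4443
set_airspeed(71.78): V ← 71.78 m/s
final state: V = 71.78 m/s, rpm = 4443 → n = rpm/60 = 74.050000 rev/s
J = V / (n·D) = 71.78 / (74.050000 × 2.153) = 0.450230
regime bands: climb J<0.5766 | cruise [0.5766, 1.1533) | windmill J≥1.1533
J = 0.4502 → climb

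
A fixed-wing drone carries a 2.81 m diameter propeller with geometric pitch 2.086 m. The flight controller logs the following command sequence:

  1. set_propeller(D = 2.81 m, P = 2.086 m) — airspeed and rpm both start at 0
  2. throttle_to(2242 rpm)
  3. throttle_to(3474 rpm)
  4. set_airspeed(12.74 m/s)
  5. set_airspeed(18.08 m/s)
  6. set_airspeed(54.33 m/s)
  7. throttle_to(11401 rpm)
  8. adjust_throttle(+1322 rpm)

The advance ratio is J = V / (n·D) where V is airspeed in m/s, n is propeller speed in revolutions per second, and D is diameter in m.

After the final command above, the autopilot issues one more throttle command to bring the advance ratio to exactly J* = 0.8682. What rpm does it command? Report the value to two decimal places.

set_propeller: D = 2.81 m, P = 2.086 m (p = P/D = 0.742349); state ← (V=0, rpm=0)
throttle_to(2242): rpm ← 2242
throttle_to(3474): rpm ← 3474
set_airspeed(12.74): V ← 12.74 m/s
set_airspeed(18.08): V ← 18.08 m/s
set_airspeed(54.33): V ← 54.33 m/s
throttle_to(11401): rpm ← 11401
adjust_throttle(+1322): rpm ← 11401 +1322 = 12723
final state: V = 54.33 m/s, rpm = 12723 → n = rpm/60 = 212.050000 rev/s
target J* = 0.8682; solve J* = V/(n·D) for n: n = V/(J*·D) = 54.33/(0.8682 × 2.81) = 22.269661 rev/s
rpm = 60·n = 1336.179653

rpm = 1336.18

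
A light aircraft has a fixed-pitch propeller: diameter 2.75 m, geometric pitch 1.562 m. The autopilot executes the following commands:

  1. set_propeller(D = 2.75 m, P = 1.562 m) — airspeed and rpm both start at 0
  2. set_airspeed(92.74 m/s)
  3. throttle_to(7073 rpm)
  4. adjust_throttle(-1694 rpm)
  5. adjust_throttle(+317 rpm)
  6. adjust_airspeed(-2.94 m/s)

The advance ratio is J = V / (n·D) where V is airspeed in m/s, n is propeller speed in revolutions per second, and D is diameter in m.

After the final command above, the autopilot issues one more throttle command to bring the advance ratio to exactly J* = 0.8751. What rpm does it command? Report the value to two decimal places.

set_propeller: D = 2.75 m, P = 1.562 m (p = P/D = 0.568000); state ← (V=0, rpm=0)
set_airspeed(92.74): V ← 92.74 m/s
throttle_to(7073): rpm ← 7073
adjust_throttle(-1694): rpm ← 7073 -1694 = 5379
adjust_throttle(+317): rpm ← 5379 +317 = 5696
adjust_airspeed(-2.94): V ← 92.74 -2.94 = 89.8 m/s
final state: V = 89.8 m/s, rpm = 5696 → n = rpm/60 = 94.933333 rev/s
target J* = 0.8751; solve J* = V/(n·D) for n: n = V/(J*·D) = 89.8/(0.8751 × 2.75) = 37.315216 rev/s
rpm = 60·n = 2238.912955

rpm = 2238.91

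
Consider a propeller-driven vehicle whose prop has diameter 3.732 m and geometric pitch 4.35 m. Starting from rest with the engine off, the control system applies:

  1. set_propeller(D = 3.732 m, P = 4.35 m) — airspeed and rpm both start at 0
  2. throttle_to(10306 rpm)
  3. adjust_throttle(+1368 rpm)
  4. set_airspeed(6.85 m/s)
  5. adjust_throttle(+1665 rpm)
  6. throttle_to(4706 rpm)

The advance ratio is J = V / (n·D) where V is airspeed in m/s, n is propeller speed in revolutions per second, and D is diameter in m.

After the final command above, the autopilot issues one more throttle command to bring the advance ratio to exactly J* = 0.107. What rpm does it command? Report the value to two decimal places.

rpm = 1029.24

set_propeller: D = 3.732 m, P = 4.35 m (p = P/D = 1.165595); state ← (V=0, rpm=0)
throttle_to(10306): rpm ← 10306
adjust_throttle(+1368): rpm ← 10306 +1368 = 11674
set_airspeed(6.85): V ← 6.85 m/s
adjust_throttle(+1665): rpm ← 11674 +1665 = 13339
throttle_to(4706): rpm ← 4706
final state: V = 6.85 m/s, rpm = 4706 → n = rpm/60 = 78.433333 rev/s
target J* = 0.107; solve J* = V/(n·D) for n: n = V/(J*·D) = 6.85/(0.107 × 3.732) = 17.153990 rev/s
rpm = 60·n = 1029.239415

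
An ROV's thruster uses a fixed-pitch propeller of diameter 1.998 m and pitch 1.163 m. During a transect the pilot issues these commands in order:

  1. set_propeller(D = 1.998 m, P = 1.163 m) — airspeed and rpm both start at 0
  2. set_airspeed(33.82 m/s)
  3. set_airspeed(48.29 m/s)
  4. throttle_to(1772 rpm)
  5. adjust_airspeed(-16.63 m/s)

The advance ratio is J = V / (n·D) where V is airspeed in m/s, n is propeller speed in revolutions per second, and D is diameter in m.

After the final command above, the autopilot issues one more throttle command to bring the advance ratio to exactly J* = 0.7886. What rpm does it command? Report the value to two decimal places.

set_propeller: D = 1.998 m, P = 1.163 m (p = P/D = 0.582082); state ← (V=0, rpm=0)
set_airspeed(33.82): V ← 33.82 m/s
set_airspeed(48.29): V ← 48.29 m/s
throttle_to(1772): rpm ← 1772
adjust_airspeed(-16.63): V ← 48.29 -16.63 = 31.66 m/s
final state: V = 31.66 m/s, rpm = 1772 → n = rpm/60 = 29.533333 rev/s
target J* = 0.7886; solve J* = V/(n·D) for n: n = V/(J*·D) = 31.66/(0.7886 × 1.998) = 20.093642 rev/s
rpm = 60·n = 1205.618502

rpm = 1205.62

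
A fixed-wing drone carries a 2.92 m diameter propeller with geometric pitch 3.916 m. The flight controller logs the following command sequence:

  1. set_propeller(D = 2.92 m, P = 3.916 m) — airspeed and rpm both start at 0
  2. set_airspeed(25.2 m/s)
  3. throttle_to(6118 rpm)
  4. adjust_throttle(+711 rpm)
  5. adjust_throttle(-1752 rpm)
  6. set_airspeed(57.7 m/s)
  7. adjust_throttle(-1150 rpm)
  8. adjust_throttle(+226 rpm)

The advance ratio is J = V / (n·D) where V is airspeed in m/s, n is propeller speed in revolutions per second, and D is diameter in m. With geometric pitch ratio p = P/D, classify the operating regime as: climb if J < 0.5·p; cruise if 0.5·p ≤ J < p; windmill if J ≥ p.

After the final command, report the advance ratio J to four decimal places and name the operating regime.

J = 0.2855, regime = climb

set_propeller: D = 2.92 m, P = 3.916 m (p = P/D = 1.341096); state ← (V=0, rpm=0)
set_airspeed(25.2): V ← 25.2 m/s
throttle_to(6118): rpm ← 6118
adjust_throttle(+711): rpm ← 6118 +711 = 6829
adjust_throttle(-1752): rpm ← 6829 -1752 = 5077
set_airspeed(57.7): V ← 57.7 m/s
adjust_throttle(-1150): rpm ← 5077 -1150 = 3927
adjust_throttle(+226): rpm ← 3927 +226 = 4153
final state: V = 57.7 m/s, rpm = 4153 → n = rpm/60 = 69.216667 rev/s
J = V / (n·D) = 57.7 / (69.216667 × 2.92) = 0.285484
regime bands: climb J<0.6705 | cruise [0.6705, 1.3411) | windmill J≥1.3411
J = 0.2855 → climb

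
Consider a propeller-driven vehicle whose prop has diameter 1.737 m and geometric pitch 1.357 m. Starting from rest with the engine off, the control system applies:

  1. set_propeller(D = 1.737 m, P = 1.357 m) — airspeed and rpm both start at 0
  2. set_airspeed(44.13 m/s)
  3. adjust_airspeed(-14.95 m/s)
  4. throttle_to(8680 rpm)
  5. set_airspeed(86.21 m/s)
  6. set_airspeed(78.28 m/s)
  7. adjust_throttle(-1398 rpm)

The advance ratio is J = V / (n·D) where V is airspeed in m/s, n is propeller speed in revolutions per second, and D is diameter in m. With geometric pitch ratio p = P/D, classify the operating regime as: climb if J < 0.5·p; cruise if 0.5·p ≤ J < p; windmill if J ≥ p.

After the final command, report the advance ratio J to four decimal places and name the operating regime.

set_propeller: D = 1.737 m, P = 1.357 m (p = P/D = 0.781232); state ← (V=0, rpm=0)
set_airspeed(44.13): V ← 44.13 m/s
adjust_airspeed(-14.95): V ← 44.13 -14.95 = 29.18 m/s
throttle_to(8680): rpm ← 8680
set_airspeed(86.21): V ← 86.21 m/s
set_airspeed(78.28): V ← 78.28 m/s
adjust_throttle(-1398): rpm ← 8680 -1398 = 7282
final state: V = 78.28 m/s, rpm = 7282 → n = rpm/60 = 121.366667 rev/s
J = V / (n·D) = 78.28 / (121.366667 × 1.737) = 0.371323
regime bands: climb J<0.3906 | cruise [0.3906, 0.7812) | windmill J≥0.7812
J = 0.3713 → climb

J = 0.3713, regime = climb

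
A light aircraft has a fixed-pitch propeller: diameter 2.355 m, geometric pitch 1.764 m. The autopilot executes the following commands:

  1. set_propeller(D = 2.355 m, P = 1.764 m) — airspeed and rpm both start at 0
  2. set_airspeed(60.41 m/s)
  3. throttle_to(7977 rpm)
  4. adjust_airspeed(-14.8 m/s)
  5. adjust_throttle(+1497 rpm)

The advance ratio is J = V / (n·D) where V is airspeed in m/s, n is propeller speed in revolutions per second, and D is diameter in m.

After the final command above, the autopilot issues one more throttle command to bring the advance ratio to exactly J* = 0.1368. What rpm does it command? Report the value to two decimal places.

set_propeller: D = 2.355 m, P = 1.764 m (p = P/D = 0.749045); state ← (V=0, rpm=0)
set_airspeed(60.41): V ← 60.41 m/s
throttle_to(7977): rpm ← 7977
adjust_airspeed(-14.8): V ← 60.41 -14.8 = 45.61 m/s
adjust_throttle(+1497): rpm ← 7977 +1497 = 9474
final state: V = 45.61 m/s, rpm = 9474 → n = rpm/60 = 157.900000 rev/s
target J* = 0.1368; solve J* = V/(n·D) for n: n = V/(J*·D) = 45.61/(0.1368 × 2.355) = 141.573857 rev/s
rpm = 60·n = 8494.431408

rpm = 8494.43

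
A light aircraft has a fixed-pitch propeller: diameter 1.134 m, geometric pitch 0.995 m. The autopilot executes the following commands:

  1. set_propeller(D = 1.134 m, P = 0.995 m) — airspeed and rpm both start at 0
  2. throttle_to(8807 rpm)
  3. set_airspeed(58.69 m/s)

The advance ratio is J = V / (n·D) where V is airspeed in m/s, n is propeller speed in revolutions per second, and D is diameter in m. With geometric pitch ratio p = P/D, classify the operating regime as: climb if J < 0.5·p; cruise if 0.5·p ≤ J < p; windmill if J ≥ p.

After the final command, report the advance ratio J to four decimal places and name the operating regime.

J = 0.3526, regime = climb

set_propeller: D = 1.134 m, P = 0.995 m (p = P/D = 0.877425); state ← (V=0, rpm=0)
throttle_to(8807): rpm ← 8807
set_airspeed(58.69): V ← 58.69 m/s
final state: V = 58.69 m/s, rpm = 8807 → n = rpm/60 = 146.783333 rev/s
J = V / (n·D) = 58.69 / (146.783333 × 1.134) = 0.352594
regime bands: climb J<0.4387 | cruise [0.4387, 0.8774) | windmill J≥0.8774
J = 0.3526 → climb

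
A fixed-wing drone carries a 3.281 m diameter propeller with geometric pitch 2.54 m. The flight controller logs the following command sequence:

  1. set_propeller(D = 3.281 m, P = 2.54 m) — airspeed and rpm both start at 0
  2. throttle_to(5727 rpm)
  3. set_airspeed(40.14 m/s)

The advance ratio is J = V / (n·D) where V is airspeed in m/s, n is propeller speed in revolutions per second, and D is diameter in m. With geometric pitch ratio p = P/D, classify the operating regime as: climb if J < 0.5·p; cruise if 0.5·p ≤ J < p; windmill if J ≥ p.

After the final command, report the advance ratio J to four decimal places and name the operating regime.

set_propeller: D = 3.281 m, P = 2.54 m (p = P/D = 0.774154); state ← (V=0, rpm=0)
throttle_to(5727): rpm ← 5727
set_airspeed(40.14): V ← 40.14 m/s
final state: V = 40.14 m/s, rpm = 5727 → n = rpm/60 = 95.450000 rev/s
J = V / (n·D) = 40.14 / (95.450000 × 3.281) = 0.128173
regime bands: climb J<0.3871 | cruise [0.3871, 0.7742) | windmill J≥0.7742
J = 0.1282 → climb

J = 0.1282, regime = climb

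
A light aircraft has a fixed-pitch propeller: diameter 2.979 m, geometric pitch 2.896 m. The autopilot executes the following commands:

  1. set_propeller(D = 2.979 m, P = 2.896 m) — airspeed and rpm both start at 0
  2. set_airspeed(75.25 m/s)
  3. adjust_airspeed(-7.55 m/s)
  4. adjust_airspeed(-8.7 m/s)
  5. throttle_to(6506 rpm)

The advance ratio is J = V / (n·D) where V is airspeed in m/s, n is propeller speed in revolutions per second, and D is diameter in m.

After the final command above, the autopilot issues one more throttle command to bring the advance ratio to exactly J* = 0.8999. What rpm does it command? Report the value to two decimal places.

rpm = 1320.50

set_propeller: D = 2.979 m, P = 2.896 m (p = P/D = 0.972138); state ← (V=0, rpm=0)
set_airspeed(75.25): V ← 75.25 m/s
adjust_airspeed(-7.55): V ← 75.25 -7.55 = 67.7 m/s
adjust_airspeed(-8.7): V ← 67.7 -8.7 = 59 m/s
throttle_to(6506): rpm ← 6506
final state: V = 59 m/s, rpm = 6506 → n = rpm/60 = 108.433333 rev/s
target J* = 0.8999; solve J* = V/(n·D) for n: n = V/(J*·D) = 59/(0.8999 × 2.979) = 22.008338 rev/s
rpm = 60·n = 1320.500308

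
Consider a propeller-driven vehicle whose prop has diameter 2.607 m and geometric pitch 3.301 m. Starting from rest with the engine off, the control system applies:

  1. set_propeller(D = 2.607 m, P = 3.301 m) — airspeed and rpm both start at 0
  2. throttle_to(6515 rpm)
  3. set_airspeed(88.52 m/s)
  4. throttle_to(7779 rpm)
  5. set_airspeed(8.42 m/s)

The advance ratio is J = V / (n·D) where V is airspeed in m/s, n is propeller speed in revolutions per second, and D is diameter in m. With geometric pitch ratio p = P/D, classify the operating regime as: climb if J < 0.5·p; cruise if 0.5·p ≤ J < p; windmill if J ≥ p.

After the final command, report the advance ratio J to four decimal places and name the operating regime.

J = 0.0249, regime = climb

set_propeller: D = 2.607 m, P = 3.301 m (p = P/D = 1.266206); state ← (V=0, rpm=0)
throttle_to(6515): rpm ← 6515
set_airspeed(88.52): V ← 88.52 m/s
throttle_to(7779): rpm ← 7779
set_airspeed(8.42): V ← 8.42 m/s
final state: V = 8.42 m/s, rpm = 7779 → n = rpm/60 = 129.650000 rev/s
J = V / (n·D) = 8.42 / (129.650000 × 2.607) = 0.024911
regime bands: climb J<0.6331 | cruise [0.6331, 1.2662) | windmill J≥1.2662
J = 0.0249 → climb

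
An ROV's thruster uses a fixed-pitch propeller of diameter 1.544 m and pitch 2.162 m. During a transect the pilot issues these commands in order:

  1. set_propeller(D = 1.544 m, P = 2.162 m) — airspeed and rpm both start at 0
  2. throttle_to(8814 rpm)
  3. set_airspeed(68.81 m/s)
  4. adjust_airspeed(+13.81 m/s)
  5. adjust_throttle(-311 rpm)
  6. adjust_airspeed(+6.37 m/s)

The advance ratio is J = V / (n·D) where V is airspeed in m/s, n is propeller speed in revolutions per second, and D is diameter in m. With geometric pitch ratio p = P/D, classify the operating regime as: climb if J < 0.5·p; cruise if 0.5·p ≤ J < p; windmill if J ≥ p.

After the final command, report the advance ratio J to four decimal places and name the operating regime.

set_propeller: D = 1.544 m, P = 2.162 m (p = P/D = 1.400259); state ← (V=0, rpm=0)
throttle_to(8814): rpm ← 8814
set_airspeed(68.81): V ← 68.81 m/s
adjust_airspeed(+13.81): V ← 68.81 +13.81 = 82.62 m/s
adjust_throttle(-311): rpm ← 8814 -311 = 8503
adjust_airspeed(+6.37): V ← 82.62 +6.37 = 88.99 m/s
final state: V = 88.99 m/s, rpm = 8503 → n = rpm/60 = 141.716667 rev/s
J = V / (n·D) = 88.99 / (141.716667 × 1.544) = 0.406699
regime bands: climb J<0.7001 | cruise [0.7001, 1.4003) | windmill J≥1.4003
J = 0.4067 → climb

J = 0.4067, regime = climb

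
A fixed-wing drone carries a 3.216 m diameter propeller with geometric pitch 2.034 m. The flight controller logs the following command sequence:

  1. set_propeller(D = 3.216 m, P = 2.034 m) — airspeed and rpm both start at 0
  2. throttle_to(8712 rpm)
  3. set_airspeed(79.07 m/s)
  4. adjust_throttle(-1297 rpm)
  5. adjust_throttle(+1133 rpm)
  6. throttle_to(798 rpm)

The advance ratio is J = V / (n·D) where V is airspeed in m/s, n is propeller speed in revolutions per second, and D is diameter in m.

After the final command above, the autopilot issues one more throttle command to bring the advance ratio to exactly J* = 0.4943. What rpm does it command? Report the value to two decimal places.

rpm = 2984.40

set_propeller: D = 3.216 m, P = 2.034 m (p = P/D = 0.632463); state ← (V=0, rpm=0)
throttle_to(8712): rpm ← 8712
set_airspeed(79.07): V ← 79.07 m/s
adjust_throttle(-1297): rpm ← 8712 -1297 = 7415
adjust_throttle(+1133): rpm ← 7415 +1133 = 8548
throttle_to(798): rpm ← 798
final state: V = 79.07 m/s, rpm = 798 → n = rpm/60 = 13.300000 rev/s
target J* = 0.4943; solve J* = V/(n·D) for n: n = V/(J*·D) = 79.07/(0.4943 × 3.216) = 49.739921 rev/s
rpm = 60·n = 2984.395240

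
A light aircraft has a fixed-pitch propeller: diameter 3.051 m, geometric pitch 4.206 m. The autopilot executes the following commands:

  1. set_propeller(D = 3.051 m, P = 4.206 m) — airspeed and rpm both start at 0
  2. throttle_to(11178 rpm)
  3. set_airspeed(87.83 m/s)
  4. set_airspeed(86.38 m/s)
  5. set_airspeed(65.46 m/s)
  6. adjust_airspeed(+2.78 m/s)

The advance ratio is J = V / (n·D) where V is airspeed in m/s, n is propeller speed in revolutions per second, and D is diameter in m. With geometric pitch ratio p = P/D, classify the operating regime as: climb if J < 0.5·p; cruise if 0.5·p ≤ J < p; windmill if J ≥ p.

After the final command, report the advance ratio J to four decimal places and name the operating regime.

set_propeller: D = 3.051 m, P = 4.206 m (p = P/D = 1.378564); state ← (V=0, rpm=0)
throttle_to(11178): rpm ← 11178
set_airspeed(87.83): V ← 87.83 m/s
set_airspeed(86.38): V ← 86.38 m/s
set_airspeed(65.46): V ← 65.46 m/s
adjust_airspeed(+2.78): V ← 65.46 +2.78 = 68.24 m/s
final state: V = 68.24 m/s, rpm = 11178 → n = rpm/60 = 186.300000 rev/s
J = V / (n·D) = 68.24 / (186.300000 × 3.051) = 0.120056
regime bands: climb J<0.6893 | cruise [0.6893, 1.3786) | windmill J≥1.3786
J = 0.1201 → climb

J = 0.1201, regime = climb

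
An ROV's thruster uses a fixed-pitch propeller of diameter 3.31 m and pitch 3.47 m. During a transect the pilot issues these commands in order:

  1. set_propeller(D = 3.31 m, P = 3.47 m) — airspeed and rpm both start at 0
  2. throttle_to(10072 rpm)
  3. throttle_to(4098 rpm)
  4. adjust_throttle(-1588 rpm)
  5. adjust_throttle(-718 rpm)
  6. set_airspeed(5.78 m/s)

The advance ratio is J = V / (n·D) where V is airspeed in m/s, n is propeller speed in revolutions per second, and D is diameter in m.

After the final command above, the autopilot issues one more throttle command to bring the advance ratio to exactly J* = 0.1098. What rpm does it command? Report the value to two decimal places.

set_propeller: D = 3.31 m, P = 3.47 m (p = P/D = 1.048338); state ← (V=0, rpm=0)
throttle_to(10072): rpm ← 10072
throttle_to(4098): rpm ← 4098
adjust_throttle(-1588): rpm ← 4098 -1588 = 2510
adjust_throttle(-718): rpm ← 2510 -718 = 1792
set_airspeed(5.78): V ← 5.78 m/s
final state: V = 5.78 m/s, rpm = 1792 → n = rpm/60 = 29.866667 rev/s
target J* = 0.1098; solve J* = V/(n·D) for n: n = V/(J*·D) = 5.78/(0.1098 × 3.31) = 15.903675 rev/s
rpm = 60·n = 954.220527

rpm = 954.22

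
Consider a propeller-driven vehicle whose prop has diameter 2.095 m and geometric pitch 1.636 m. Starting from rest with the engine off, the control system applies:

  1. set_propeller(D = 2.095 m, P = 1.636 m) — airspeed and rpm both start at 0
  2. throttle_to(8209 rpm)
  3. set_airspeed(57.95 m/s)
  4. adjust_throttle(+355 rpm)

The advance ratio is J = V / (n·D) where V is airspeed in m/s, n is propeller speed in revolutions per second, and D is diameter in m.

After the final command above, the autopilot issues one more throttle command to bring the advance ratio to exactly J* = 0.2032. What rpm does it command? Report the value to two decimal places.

set_propeller: D = 2.095 m, P = 1.636 m (p = P/D = 0.780907); state ← (V=0, rpm=0)
throttle_to(8209): rpm ← 8209
set_airspeed(57.95): V ← 57.95 m/s
adjust_throttle(+355): rpm ← 8209 +355 = 8564
final state: V = 57.95 m/s, rpm = 8564 → n = rpm/60 = 142.733333 rev/s
target J* = 0.2032; solve J* = V/(n·D) for n: n = V/(J*·D) = 57.95/(0.2032 × 2.095) = 136.127450 rev/s
rpm = 60·n = 8167.647004

rpm = 8167.65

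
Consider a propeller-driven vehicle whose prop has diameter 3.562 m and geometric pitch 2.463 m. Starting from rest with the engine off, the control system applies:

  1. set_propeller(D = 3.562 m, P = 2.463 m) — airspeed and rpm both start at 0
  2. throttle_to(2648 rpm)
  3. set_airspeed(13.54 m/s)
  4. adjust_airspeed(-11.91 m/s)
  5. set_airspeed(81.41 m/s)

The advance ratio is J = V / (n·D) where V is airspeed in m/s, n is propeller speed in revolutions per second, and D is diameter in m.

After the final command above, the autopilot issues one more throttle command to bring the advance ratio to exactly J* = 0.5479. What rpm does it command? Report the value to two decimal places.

rpm = 2502.84

set_propeller: D = 3.562 m, P = 2.463 m (p = P/D = 0.691465); state ← (V=0, rpm=0)
throttle_to(2648): rpm ← 2648
set_airspeed(13.54): V ← 13.54 m/s
adjust_airspeed(-11.91): V ← 13.54 -11.91 = 1.63 m/s
set_airspeed(81.41): V ← 81.41 m/s
final state: V = 81.41 m/s, rpm = 2648 → n = rpm/60 = 44.133333 rev/s
target J* = 0.5479; solve J* = V/(n·D) for n: n = V/(J*·D) = 81.41/(0.5479 × 3.562) = 41.714067 rev/s
rpm = 60·n = 2502.844048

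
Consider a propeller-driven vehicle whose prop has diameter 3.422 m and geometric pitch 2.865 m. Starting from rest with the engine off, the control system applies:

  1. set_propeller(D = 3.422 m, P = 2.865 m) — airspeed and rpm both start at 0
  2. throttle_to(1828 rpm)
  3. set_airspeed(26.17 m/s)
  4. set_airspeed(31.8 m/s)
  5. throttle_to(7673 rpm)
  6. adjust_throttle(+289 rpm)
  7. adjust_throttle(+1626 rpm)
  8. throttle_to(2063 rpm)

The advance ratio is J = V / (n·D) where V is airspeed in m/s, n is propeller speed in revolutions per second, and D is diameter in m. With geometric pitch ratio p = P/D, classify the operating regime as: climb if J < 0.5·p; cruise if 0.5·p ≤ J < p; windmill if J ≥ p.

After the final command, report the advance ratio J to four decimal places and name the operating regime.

J = 0.2703, regime = climb

set_propeller: D = 3.422 m, P = 2.865 m (p = P/D = 0.837230); state ← (V=0, rpm=0)
throttle_to(1828): rpm ← 1828
set_airspeed(26.17): V ← 26.17 m/s
set_airspeed(31.8): V ← 31.8 m/s
throttle_to(7673): rpm ← 7673
adjust_throttle(+289): rpm ← 7673 +289 = 7962
adjust_throttle(+1626): rpm ← 7962 +1626 = 9588
throttle_to(2063): rpm ← 2063
final state: V = 31.8 m/s, rpm = 2063 → n = rpm/60 = 34.383333 rev/s
J = V / (n·D) = 31.8 / (34.383333 × 3.422) = 0.270271
regime bands: climb J<0.4186 | cruise [0.4186, 0.8372) | windmill J≥0.8372
J = 0.2703 → climb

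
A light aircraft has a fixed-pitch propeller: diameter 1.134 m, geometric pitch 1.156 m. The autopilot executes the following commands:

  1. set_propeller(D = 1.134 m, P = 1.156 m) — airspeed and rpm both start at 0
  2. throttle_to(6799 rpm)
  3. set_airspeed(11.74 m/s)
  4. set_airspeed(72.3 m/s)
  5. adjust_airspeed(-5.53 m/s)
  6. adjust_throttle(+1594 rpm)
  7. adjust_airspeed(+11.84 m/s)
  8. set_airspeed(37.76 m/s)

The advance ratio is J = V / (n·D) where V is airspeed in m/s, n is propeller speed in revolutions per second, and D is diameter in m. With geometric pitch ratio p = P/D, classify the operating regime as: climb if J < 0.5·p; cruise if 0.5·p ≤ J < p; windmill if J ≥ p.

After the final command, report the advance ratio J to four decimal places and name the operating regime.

J = 0.2380, regime = climb

set_propeller: D = 1.134 m, P = 1.156 m (p = P/D = 1.019400); state ← (V=0, rpm=0)
throttle_to(6799): rpm ← 6799
set_airspeed(11.74): V ← 11.74 m/s
set_airspeed(72.3): V ← 72.3 m/s
adjust_airspeed(-5.53): V ← 72.3 -5.53 = 66.77 m/s
adjust_throttle(+1594): rpm ← 6799 +1594 = 8393
adjust_airspeed(+11.84): V ← 66.77 +11.84 = 78.61 m/s
set_airspeed(37.76): V ← 37.76 m/s
final state: V = 37.76 m/s, rpm = 8393 → n = rpm/60 = 139.883333 rev/s
J = V / (n·D) = 37.76 / (139.883333 × 1.134) = 0.238042
regime bands: climb J<0.5097 | cruise [0.5097, 1.0194) | windmill J≥1.0194
J = 0.2380 → climb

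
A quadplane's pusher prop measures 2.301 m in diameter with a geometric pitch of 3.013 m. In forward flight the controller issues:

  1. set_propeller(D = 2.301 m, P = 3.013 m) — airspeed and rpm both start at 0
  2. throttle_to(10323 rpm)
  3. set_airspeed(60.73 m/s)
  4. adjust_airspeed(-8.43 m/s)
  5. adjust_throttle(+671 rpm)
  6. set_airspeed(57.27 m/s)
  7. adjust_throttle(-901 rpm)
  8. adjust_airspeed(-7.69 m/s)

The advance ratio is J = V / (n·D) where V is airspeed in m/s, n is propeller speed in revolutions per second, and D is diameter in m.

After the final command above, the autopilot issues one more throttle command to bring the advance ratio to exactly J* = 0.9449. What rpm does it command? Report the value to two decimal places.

rpm = 1368.22

set_propeller: D = 2.301 m, P = 3.013 m (p = P/D = 1.309431); state ← (V=0, rpm=0)
throttle_to(10323): rpm ← 10323
set_airspeed(60.73): V ← 60.73 m/s
adjust_airspeed(-8.43): V ← 60.73 -8.43 = 52.3 m/s
adjust_throttle(+671): rpm ← 10323 +671 = 10994
set_airspeed(57.27): V ← 57.27 m/s
adjust_throttle(-901): rpm ← 10994 -901 = 10093
adjust_airspeed(-7.69): V ← 57.27 -7.69 = 49.58 m/s
final state: V = 49.58 m/s, rpm = 10093 → n = rpm/60 = 168.216667 rev/s
target J* = 0.9449; solve J* = V/(n·D) for n: n = V/(J*·D) = 49.58/(0.9449 × 2.301) = 22.803634 rev/s
rpm = 60·n = 1368.218017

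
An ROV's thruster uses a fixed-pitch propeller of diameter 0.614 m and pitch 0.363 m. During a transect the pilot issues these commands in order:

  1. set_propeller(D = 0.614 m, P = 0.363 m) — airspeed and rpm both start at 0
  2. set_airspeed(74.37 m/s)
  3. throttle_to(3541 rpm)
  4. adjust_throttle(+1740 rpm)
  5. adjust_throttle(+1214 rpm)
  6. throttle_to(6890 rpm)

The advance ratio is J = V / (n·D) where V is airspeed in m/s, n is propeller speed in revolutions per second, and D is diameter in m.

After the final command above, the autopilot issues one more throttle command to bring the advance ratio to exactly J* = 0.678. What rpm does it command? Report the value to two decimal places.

rpm = 10718.92

set_propeller: D = 0.614 m, P = 0.363 m (p = P/D = 0.591205); state ← (V=0, rpm=0)
set_airspeed(74.37): V ← 74.37 m/s
throttle_to(3541): rpm ← 3541
adjust_throttle(+1740): rpm ← 3541 +1740 = 5281
adjust_throttle(+1214): rpm ← 5281 +1214 = 6495
throttle_to(6890): rpm ← 6890
final state: V = 74.37 m/s, rpm = 6890 → n = rpm/60 = 114.833333 rev/s
target J* = 0.678; solve J* = V/(n·D) for n: n = V/(J*·D) = 74.37/(0.678 × 0.614) = 178.648641 rev/s
rpm = 60·n = 10718.918451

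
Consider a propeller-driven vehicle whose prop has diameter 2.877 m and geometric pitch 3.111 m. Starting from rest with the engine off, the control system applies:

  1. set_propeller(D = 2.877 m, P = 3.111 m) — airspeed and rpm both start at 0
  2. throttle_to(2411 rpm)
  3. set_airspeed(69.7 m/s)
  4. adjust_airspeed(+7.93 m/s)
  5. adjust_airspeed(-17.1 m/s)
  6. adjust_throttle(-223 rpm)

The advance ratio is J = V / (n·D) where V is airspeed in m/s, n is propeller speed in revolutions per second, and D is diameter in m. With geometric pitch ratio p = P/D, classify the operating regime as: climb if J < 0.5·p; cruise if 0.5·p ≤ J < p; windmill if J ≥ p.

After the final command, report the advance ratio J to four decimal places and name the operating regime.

J = 0.5769, regime = cruise

set_propeller: D = 2.877 m, P = 3.111 m (p = P/D = 1.081335); state ← (V=0, rpm=0)
throttle_to(2411): rpm ← 2411
set_airspeed(69.7): V ← 69.7 m/s
adjust_airspeed(+7.93): V ← 69.7 +7.93 = 77.63 m/s
adjust_airspeed(-17.1): V ← 77.63 -17.1 = 60.53 m/s
adjust_throttle(-223): rpm ← 2411 -223 = 2188
final state: V = 60.53 m/s, rpm = 2188 → n = rpm/60 = 36.466667 rev/s
J = V / (n·D) = 60.53 / (36.466667 × 2.877) = 0.576945
regime bands: climb J<0.5407 | cruise [0.5407, 1.0813) | windmill J≥1.0813
J = 0.5769 → cruise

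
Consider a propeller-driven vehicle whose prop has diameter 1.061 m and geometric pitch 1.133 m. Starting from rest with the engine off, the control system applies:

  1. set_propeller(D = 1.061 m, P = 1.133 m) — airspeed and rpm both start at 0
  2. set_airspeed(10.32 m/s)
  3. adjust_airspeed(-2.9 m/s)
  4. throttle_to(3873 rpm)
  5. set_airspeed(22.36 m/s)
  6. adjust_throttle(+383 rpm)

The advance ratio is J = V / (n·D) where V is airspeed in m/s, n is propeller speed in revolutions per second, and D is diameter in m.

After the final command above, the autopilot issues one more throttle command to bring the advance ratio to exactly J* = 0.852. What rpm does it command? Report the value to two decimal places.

set_propeller: D = 1.061 m, P = 1.133 m (p = P/D = 1.067861); state ← (V=0, rpm=0)
set_airspeed(10.32): V ← 10.32 m/s
adjust_airspeed(-2.9): V ← 10.32 -2.9 = 7.42 m/s
throttle_to(3873): rpm ← 3873
set_airspeed(22.36): V ← 22.36 m/s
adjust_throttle(+383): rpm ← 3873 +383 = 4256
final state: V = 22.36 m/s, rpm = 4256 → n = rpm/60 = 70.933333 rev/s
target J* = 0.852; solve J* = V/(n·D) for n: n = V/(J*·D) = 22.36/(0.852 × 1.061) = 24.735279 rev/s
rpm = 60·n = 1484.116765

rpm = 1484.12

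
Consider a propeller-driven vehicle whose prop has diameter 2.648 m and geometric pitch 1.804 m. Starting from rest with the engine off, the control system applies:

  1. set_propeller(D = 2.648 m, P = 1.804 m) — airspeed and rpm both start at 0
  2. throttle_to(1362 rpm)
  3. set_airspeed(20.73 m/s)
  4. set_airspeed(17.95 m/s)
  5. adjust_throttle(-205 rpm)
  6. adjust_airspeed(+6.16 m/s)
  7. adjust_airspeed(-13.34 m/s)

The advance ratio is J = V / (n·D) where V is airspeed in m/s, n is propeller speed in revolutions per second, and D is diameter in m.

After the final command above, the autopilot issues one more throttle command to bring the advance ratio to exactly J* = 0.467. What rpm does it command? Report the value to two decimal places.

rpm = 522.56

set_propeller: D = 2.648 m, P = 1.804 m (p = P/D = 0.681269); state ← (V=0, rpm=0)
throttle_to(1362): rpm ← 1362
set_airspeed(20.73): V ← 20.73 m/s
set_airspeed(17.95): V ← 17.95 m/s
adjust_throttle(-205): rpm ← 1362 -205 = 1157
adjust_airspeed(+6.16): V ← 17.95 +6.16 = 24.11 m/s
adjust_airspeed(-13.34): V ← 24.11 -13.34 = 10.77 m/s
final state: V = 10.77 m/s, rpm = 1157 → n = rpm/60 = 19.283333 rev/s
target J* = 0.467; solve J* = V/(n·D) for n: n = V/(J*·D) = 10.77/(0.467 × 2.648) = 8.709252 rev/s
rpm = 60·n = 522.555102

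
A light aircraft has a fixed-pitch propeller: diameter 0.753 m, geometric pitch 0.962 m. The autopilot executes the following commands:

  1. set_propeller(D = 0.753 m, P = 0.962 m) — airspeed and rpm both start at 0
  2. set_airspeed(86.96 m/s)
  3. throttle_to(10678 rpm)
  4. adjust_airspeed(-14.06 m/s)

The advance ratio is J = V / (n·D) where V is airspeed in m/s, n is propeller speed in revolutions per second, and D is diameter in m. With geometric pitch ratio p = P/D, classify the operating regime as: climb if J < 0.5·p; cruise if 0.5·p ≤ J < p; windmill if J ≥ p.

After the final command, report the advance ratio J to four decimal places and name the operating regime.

set_propeller: D = 0.753 m, P = 0.962 m (p = P/D = 1.277556); state ← (V=0, rpm=0)
set_airspeed(86.96): V ← 86.96 m/s
throttle_to(10678): rpm ← 10678
adjust_airspeed(-14.06): V ← 86.96 -14.06 = 72.9 m/s
final state: V = 72.9 m/s, rpm = 10678 → n = rpm/60 = 177.966667 rev/s
J = V / (n·D) = 72.9 / (177.966667 × 0.753) = 0.543994
regime bands: climb J<0.6388 | cruise [0.6388, 1.2776) | windmill J≥1.2776
J = 0.5440 → climb

J = 0.5440, regime = climb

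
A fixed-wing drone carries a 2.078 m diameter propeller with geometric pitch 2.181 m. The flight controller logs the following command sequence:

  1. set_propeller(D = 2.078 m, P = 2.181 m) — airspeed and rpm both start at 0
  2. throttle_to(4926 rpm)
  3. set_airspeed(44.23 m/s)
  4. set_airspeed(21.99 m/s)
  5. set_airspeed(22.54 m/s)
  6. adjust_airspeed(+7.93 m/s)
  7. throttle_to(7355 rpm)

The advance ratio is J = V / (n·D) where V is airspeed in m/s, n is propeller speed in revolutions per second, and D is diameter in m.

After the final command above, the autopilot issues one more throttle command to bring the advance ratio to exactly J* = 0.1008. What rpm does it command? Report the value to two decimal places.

set_propeller: D = 2.078 m, P = 2.181 m (p = P/D = 1.049567); state ← (V=0, rpm=0)
throttle_to(4926): rpm ← 4926
set_airspeed(44.23): V ← 44.23 m/s
set_airspeed(21.99): V ← 21.99 m/s
set_airspeed(22.54): V ← 22.54 m/s
adjust_airspeed(+7.93): V ← 22.54 +7.93 = 30.47 m/s
throttle_to(7355): rpm ← 7355
final state: V = 30.47 m/s, rpm = 7355 → n = rpm/60 = 122.583333 rev/s
target J* = 0.1008; solve J* = V/(n·D) for n: n = V/(J*·D) = 30.47/(0.1008 × 2.078) = 145.467635 rev/s
rpm = 60·n = 8728.058114

rpm = 8728.06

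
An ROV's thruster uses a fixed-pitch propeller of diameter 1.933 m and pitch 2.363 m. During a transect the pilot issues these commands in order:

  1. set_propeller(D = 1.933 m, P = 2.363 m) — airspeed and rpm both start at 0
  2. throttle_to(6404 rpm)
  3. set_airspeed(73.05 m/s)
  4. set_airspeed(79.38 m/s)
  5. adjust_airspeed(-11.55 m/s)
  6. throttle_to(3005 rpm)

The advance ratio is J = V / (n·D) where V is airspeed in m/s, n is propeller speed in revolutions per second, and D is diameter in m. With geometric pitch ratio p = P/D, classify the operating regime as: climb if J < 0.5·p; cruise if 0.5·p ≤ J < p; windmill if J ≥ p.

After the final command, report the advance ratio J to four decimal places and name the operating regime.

set_propeller: D = 1.933 m, P = 2.363 m (p = P/D = 1.222452); state ← (V=0, rpm=0)
throttle_to(6404): rpm ← 6404
set_airspeed(73.05): V ← 73.05 m/s
set_airspeed(79.38): V ← 79.38 m/s
adjust_airspeed(-11.55): V ← 79.38 -11.55 = 67.83 m/s
throttle_to(3005): rpm ← 3005
final state: V = 67.83 m/s, rpm = 3005 → n = rpm/60 = 50.083333 rev/s
J = V / (n·D) = 67.83 / (50.083333 × 1.933) = 0.700643
regime bands: climb J<0.6112 | cruise [0.6112, 1.2225) | windmill J≥1.2225
J = 0.7006 → cruise

J = 0.7006, regime = cruise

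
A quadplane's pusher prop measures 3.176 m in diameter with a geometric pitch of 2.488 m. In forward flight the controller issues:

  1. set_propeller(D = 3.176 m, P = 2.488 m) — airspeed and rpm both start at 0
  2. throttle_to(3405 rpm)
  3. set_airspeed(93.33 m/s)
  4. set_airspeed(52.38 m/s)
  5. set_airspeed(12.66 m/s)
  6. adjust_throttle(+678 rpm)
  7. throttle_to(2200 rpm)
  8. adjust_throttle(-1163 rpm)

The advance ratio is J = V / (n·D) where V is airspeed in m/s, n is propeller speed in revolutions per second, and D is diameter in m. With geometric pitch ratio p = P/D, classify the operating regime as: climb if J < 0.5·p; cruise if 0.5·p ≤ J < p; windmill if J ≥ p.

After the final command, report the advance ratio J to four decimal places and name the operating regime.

J = 0.2306, regime = climb

set_propeller: D = 3.176 m, P = 2.488 m (p = P/D = 0.783375); state ← (V=0, rpm=0)
throttle_to(3405): rpm ← 3405
set_airspeed(93.33): V ← 93.33 m/s
set_airspeed(52.38): V ← 52.38 m/s
set_airspeed(12.66): V ← 12.66 m/s
adjust_throttle(+678): rpm ← 3405 +678 = 4083
throttle_to(2200): rpm ← 2200
adjust_throttle(-1163): rpm ← 2200 -1163 = 1037
final state: V = 12.66 m/s, rpm = 1037 → n = rpm/60 = 17.283333 rev/s
J = V / (n·D) = 12.66 / (17.283333 × 3.176) = 0.230635
regime bands: climb J<0.3917 | cruise [0.3917, 0.7834) | windmill J≥0.7834
J = 0.2306 → climb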